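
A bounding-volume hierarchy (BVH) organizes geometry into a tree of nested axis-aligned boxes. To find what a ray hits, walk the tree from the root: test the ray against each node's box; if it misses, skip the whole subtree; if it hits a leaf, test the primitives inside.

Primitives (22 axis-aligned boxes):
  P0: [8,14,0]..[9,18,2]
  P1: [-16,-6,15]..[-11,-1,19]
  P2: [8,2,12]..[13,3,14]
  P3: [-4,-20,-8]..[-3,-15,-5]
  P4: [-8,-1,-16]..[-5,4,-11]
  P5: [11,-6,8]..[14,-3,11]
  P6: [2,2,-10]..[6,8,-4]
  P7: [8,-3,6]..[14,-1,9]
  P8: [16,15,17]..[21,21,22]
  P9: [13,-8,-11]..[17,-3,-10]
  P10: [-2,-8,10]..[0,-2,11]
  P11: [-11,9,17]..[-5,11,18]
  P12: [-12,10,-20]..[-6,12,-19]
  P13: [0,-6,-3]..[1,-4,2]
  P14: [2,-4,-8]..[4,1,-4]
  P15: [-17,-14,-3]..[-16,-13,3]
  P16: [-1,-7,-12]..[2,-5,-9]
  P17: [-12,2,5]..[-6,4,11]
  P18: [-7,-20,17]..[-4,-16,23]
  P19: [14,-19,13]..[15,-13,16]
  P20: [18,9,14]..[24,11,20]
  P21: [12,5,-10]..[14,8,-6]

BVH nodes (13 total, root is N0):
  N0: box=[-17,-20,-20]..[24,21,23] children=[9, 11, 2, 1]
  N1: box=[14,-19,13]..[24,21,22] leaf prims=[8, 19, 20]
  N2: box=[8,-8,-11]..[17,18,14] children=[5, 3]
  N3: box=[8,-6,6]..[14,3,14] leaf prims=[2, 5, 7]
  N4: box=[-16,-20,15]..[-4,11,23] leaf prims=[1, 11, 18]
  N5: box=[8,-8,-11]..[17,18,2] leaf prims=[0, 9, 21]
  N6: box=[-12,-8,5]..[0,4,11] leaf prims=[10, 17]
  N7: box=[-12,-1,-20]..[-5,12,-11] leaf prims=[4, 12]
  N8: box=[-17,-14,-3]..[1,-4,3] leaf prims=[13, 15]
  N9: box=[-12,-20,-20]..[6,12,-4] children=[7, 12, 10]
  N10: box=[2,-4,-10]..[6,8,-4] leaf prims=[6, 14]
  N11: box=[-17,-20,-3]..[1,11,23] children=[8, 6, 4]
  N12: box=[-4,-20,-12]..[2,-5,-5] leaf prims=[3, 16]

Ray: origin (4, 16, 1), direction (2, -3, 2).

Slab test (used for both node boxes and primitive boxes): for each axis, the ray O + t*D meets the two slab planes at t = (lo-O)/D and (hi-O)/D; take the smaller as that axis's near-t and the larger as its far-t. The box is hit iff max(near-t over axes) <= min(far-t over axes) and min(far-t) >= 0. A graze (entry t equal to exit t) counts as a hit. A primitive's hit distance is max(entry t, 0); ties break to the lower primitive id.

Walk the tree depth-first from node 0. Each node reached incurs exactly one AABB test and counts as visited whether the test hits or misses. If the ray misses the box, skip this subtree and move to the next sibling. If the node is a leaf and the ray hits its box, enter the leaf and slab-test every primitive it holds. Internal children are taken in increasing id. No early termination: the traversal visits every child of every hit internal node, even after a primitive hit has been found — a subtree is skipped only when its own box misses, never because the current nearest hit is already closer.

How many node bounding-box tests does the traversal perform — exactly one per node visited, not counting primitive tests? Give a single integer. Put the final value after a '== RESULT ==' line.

Walk:
N0 x:[-21/2,10] y:[-5/3,12] z:[-21/2,11] -> hit [-5/3,10], descend [1, 2, 9, 11]
  N1 x:[5,10] y:[-5/3,35/3] z:[6,21/2] -> hit [6,10] leaf, test {P8(miss), P19(miss), P20(miss)}
  N2 x:[2,13/2] y:[-2/3,8] z:[-6,13/2] -> hit [2,13/2], descend [3, 5]
    N3 x:[2,5] y:[13/3,22/3] z:[5/2,13/2] -> hit [13/3,5] leaf, test {P2(miss), P5(miss), P7(miss)}
    N5 x:[2,13/2] y:[-2/3,8] z:[-6,1/2] -> miss, prune
  N9 x:[-8,1] y:[4/3,12] z:[-21/2,-5/2] -> miss, prune
  N11 x:[-21/2,-3/2] y:[5/3,12] z:[-2,11] -> miss, prune

Visited [0, 1, 2, 3, 5, 9, 11]. Tests: 7 box, 2 leaf. Nearest: miss.

== RESULT ==
7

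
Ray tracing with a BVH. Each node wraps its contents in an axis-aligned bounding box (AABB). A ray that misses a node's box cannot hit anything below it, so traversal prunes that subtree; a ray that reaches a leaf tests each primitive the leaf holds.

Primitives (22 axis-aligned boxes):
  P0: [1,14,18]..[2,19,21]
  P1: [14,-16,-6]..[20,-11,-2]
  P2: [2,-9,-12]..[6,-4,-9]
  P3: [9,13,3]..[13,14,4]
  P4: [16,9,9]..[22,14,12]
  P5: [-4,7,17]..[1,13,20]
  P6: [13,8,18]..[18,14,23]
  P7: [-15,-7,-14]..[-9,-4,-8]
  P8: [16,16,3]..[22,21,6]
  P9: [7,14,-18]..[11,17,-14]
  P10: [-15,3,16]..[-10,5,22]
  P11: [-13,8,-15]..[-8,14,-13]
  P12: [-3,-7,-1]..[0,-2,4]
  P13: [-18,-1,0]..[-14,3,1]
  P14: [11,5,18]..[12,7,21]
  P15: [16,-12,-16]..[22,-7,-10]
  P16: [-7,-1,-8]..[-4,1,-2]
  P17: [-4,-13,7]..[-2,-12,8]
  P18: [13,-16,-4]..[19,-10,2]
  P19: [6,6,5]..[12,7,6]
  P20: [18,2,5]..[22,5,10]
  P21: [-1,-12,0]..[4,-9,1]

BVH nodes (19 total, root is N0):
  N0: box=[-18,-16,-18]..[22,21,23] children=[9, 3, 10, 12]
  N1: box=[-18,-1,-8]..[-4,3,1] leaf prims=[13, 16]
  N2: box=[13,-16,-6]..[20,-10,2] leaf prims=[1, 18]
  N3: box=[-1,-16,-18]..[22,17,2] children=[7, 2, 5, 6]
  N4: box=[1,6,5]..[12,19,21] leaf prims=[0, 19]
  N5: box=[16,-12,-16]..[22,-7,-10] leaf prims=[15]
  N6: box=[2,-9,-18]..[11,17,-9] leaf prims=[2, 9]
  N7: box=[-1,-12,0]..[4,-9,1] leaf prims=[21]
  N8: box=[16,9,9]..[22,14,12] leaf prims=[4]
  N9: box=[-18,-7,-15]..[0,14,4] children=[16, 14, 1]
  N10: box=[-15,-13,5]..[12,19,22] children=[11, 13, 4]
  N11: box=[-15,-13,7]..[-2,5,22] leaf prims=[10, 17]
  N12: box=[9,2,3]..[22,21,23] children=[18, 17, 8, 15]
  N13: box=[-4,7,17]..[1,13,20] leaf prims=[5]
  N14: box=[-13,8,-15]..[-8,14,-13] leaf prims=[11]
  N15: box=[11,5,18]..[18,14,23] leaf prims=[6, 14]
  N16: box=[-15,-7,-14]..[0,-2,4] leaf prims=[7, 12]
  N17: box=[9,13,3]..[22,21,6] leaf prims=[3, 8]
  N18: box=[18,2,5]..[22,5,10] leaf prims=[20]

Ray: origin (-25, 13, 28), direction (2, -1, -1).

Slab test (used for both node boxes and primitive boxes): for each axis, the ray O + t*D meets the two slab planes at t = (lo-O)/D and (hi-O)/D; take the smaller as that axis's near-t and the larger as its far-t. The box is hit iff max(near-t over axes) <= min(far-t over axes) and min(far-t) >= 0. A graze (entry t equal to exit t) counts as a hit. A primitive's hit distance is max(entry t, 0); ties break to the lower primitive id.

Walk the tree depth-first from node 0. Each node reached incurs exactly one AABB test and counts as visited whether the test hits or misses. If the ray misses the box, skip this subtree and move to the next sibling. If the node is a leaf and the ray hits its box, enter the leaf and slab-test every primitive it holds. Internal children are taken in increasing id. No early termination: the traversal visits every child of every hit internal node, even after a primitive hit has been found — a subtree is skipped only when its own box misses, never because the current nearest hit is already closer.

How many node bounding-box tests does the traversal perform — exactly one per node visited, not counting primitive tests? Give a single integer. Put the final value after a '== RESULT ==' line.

Walk:
N0 x:[7/2,47/2] y:[-8,29] z:[5,46] -> hit [5,47/2], descend [3, 9, 10, 12]
  N3 x:[12,47/2] y:[-4,29] z:[26,46] -> miss, prune
  N9 x:[7/2,25/2] y:[-1,20] z:[24,43] -> miss, prune
  N10 x:[5,37/2] y:[-6,26] z:[6,23] -> hit [6,37/2], descend [4, 11, 13]
    N4 x:[13,37/2] y:[-6,7] z:[7,23] -> miss, prune
    N11 x:[5,23/2] y:[8,26] z:[6,21] -> hit [8,23/2] leaf, test {P10(miss), P17(miss)}
    N13 x:[21/2,13] y:[0,6] z:[8,11] -> miss, prune
  N12 x:[17,47/2] y:[-8,11] z:[5,25] -> miss, prune

order=[0, 3, 9, 10, 4, 11, 13, 12]  |boxes|=8  |leaves|=1  hit=miss

== RESULT ==
8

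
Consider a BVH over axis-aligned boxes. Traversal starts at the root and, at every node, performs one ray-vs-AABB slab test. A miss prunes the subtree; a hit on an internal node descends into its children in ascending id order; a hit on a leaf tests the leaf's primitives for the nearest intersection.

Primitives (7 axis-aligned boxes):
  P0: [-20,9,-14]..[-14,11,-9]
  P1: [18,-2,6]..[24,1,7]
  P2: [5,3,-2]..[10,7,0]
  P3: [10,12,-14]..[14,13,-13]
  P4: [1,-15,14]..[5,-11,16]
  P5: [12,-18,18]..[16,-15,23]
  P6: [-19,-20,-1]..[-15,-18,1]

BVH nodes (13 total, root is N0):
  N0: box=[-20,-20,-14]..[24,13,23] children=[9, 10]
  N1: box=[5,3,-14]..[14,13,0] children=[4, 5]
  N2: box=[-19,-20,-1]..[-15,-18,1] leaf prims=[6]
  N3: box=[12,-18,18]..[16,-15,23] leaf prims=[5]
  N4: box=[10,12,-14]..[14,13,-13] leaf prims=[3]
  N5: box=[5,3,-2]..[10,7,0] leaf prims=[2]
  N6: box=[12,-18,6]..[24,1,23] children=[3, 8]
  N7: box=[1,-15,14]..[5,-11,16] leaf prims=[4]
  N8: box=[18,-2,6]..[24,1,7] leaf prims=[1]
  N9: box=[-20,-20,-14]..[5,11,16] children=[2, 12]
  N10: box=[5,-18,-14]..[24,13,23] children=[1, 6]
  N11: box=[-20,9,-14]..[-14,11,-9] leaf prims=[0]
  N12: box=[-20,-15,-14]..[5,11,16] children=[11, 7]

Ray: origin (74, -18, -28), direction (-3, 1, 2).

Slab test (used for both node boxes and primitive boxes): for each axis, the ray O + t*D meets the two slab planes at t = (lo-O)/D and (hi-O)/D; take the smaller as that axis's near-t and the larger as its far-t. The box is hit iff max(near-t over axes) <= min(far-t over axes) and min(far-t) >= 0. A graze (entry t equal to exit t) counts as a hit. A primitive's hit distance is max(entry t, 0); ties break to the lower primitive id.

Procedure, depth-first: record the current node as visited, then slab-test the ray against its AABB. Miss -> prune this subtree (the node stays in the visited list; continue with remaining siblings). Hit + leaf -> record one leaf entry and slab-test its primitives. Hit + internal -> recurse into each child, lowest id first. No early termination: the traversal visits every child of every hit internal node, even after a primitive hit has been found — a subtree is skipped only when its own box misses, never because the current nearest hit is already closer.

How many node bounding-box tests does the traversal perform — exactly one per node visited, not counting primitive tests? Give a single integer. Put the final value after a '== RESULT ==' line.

Walk:
N0 x:[50/3,94/3] y:[-2,31] z:[7,51/2] -> hit [50/3,51/2], descend [9, 10]
  N9 x:[23,94/3] y:[-2,29] z:[7,22] -> miss, prune
  N10 x:[50/3,23] y:[0,31] z:[7,51/2] -> hit [50/3,23], descend [1, 6]
    N1 x:[20,23] y:[21,31] z:[7,14] -> miss, prune
    N6 x:[50/3,62/3] y:[0,19] z:[17,51/2] -> hit [17,19], descend [3, 8]
      N3 x:[58/3,62/3] y:[0,3] z:[23,51/2] -> miss, prune
      N8 x:[50/3,56/3] y:[16,19] z:[17,35/2] -> hit [17,35/2] leaf, test {P1@t=17}

Summary -> nodes [0, 9, 10, 1, 6, 3, 8]; box-tests=7; leaf-entries=1; first=P1

== RESULT ==
7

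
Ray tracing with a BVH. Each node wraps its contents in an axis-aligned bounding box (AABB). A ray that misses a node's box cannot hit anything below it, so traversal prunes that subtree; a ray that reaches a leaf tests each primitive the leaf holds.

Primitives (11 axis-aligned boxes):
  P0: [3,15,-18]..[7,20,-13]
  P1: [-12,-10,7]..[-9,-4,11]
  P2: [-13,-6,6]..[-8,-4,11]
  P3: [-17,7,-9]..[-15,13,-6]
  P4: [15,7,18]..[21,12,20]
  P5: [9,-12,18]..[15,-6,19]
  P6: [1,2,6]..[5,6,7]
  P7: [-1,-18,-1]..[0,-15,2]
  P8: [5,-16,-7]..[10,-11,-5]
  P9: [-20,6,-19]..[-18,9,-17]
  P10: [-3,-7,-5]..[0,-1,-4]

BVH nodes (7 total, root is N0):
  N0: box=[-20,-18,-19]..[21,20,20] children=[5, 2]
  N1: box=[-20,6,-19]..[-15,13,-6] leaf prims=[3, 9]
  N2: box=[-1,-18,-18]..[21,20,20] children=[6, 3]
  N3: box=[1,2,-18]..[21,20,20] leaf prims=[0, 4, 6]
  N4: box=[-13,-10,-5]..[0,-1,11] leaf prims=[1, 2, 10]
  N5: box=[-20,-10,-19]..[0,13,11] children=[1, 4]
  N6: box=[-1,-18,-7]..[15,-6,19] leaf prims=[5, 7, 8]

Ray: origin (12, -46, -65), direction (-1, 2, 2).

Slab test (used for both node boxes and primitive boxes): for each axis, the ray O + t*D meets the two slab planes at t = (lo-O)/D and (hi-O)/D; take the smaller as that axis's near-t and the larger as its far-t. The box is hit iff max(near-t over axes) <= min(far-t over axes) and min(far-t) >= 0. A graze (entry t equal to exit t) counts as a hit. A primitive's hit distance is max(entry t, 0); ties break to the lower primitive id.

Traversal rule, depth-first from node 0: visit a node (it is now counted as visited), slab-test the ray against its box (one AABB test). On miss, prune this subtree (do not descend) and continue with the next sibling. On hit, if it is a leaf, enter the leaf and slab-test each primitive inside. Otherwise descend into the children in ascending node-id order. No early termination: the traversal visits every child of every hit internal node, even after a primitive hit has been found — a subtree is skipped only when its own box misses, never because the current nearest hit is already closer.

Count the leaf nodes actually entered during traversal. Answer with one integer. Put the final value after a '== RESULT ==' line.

Trace the traversal:
N0 x:[-9,32] y:[14,33] z:[23,85/2] -> hit [23,32], descend [2, 5]
  N2 x:[-9,13] y:[14,33] z:[47/2,85/2] -> miss, prune
  N5 x:[12,32] y:[18,59/2] z:[23,38] -> hit [23,59/2], descend [1, 4]
    N1 x:[27,32] y:[26,59/2] z:[23,59/2] -> hit [27,59/2] leaf, test {P3@t=28, P9(miss)}
    N4 x:[12,25] y:[18,45/2] z:[30,38] -> miss, prune

Visited [0, 2, 5, 1, 4]. Tests: 5 box, 1 leaf. Nearest: P3.

== RESULT ==
1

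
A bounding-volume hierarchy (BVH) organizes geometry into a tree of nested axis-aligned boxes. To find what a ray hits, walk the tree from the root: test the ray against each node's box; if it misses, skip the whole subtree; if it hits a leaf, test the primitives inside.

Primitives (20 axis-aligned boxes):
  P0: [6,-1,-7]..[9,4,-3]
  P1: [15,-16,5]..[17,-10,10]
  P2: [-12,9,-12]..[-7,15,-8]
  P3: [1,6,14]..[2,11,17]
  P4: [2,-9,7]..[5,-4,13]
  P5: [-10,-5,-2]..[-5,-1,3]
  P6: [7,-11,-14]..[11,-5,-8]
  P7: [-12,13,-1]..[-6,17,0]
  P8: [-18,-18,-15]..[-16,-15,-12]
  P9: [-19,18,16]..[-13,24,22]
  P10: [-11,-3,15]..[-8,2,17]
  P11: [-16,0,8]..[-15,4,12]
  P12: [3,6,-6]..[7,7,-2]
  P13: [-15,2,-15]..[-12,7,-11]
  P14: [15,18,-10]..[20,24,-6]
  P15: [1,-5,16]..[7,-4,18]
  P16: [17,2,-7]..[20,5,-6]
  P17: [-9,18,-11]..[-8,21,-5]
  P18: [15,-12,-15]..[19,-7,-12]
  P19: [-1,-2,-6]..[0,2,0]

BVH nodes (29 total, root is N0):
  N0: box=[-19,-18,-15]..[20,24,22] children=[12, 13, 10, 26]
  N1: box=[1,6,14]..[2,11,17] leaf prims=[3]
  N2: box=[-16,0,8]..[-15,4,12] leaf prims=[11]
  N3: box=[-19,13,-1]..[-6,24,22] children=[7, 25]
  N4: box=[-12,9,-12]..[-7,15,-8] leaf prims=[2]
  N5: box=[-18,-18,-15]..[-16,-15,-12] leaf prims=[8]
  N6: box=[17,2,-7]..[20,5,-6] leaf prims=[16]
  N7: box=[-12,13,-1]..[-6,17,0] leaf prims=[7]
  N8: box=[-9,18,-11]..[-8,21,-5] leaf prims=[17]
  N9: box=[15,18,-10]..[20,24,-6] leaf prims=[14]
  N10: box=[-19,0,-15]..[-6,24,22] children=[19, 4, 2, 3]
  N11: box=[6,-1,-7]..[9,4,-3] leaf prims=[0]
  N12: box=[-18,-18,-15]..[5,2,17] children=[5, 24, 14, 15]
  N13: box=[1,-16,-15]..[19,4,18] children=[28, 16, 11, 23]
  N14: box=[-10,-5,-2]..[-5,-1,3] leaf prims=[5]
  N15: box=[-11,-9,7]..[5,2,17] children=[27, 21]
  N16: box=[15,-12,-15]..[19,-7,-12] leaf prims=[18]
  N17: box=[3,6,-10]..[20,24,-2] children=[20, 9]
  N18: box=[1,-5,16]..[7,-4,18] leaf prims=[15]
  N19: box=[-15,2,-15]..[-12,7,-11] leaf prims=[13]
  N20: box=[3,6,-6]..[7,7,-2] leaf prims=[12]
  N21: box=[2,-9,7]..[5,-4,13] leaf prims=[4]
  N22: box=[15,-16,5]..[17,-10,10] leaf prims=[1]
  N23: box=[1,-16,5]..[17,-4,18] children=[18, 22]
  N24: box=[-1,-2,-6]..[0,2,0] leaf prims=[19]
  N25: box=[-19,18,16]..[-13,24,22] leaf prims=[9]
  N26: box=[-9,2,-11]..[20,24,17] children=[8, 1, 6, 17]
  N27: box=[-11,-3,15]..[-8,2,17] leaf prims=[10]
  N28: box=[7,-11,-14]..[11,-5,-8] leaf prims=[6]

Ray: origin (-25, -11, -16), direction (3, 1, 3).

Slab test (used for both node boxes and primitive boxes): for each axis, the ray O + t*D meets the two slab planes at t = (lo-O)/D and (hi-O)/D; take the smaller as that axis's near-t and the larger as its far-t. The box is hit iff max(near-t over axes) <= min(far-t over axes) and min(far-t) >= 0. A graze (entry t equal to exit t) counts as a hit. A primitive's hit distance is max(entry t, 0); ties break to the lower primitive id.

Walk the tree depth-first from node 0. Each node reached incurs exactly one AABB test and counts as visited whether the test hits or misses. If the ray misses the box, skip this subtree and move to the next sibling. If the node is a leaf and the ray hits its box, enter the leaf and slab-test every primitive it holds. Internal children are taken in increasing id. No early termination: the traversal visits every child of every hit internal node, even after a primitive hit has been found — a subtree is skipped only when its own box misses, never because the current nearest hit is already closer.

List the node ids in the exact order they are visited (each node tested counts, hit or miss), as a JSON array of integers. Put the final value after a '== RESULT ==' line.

Trace the traversal:
N0 x:[2,15] y:[-7,35] z:[1/3,38/3] -> hit [2,38/3], descend [10, 12, 13, 26]
  N10 x:[2,19/3] y:[11,35] z:[1/3,38/3] -> miss, prune
  N12 x:[7/3,10] y:[-7,13] z:[1/3,11] -> hit [7/3,10], descend [5, 14, 15, 24]
    N5 x:[7/3,3] y:[-7,-4] z:[1/3,4/3] -> miss, prune
    N14 x:[5,20/3] y:[6,10] z:[14/3,19/3] -> hit [6,19/3] leaf, test {P5@t=6}
    N15 x:[14/3,10] y:[2,13] z:[23/3,11] -> hit [23/3,10], descend [21, 27]
      N21 x:[9,10] y:[2,7] z:[23/3,29/3] -> miss, prune
      N27 x:[14/3,17/3] y:[8,13] z:[31/3,11] -> miss, prune
    N24 x:[8,25/3] y:[9,13] z:[10/3,16/3] -> miss, prune
  N13 x:[26/3,44/3] y:[-5,15] z:[1/3,34/3] -> hit [26/3,34/3], descend [11, 16, 23, 28]
    N11 x:[31/3,34/3] y:[10,15] z:[3,13/3] -> miss, prune
    N16 x:[40/3,44/3] y:[-1,4] z:[1/3,4/3] -> miss, prune
    N23 x:[26/3,14] y:[-5,7] z:[7,34/3] -> miss, prune
    N28 x:[32/3,12] y:[0,6] z:[2/3,8/3] -> miss, prune
  N26 x:[16/3,15] y:[13,35] z:[5/3,11] -> miss, prune

15 AABB tests over nodes [0, 10, 12, 5, 14, 15, 21, 27, 24, 13, 11, 16, 23, 28, 26]; 1 leaf entered; closest P5.

== RESULT ==
[0, 10, 12, 5, 14, 15, 21, 27, 24, 13, 11, 16, 23, 28, 26]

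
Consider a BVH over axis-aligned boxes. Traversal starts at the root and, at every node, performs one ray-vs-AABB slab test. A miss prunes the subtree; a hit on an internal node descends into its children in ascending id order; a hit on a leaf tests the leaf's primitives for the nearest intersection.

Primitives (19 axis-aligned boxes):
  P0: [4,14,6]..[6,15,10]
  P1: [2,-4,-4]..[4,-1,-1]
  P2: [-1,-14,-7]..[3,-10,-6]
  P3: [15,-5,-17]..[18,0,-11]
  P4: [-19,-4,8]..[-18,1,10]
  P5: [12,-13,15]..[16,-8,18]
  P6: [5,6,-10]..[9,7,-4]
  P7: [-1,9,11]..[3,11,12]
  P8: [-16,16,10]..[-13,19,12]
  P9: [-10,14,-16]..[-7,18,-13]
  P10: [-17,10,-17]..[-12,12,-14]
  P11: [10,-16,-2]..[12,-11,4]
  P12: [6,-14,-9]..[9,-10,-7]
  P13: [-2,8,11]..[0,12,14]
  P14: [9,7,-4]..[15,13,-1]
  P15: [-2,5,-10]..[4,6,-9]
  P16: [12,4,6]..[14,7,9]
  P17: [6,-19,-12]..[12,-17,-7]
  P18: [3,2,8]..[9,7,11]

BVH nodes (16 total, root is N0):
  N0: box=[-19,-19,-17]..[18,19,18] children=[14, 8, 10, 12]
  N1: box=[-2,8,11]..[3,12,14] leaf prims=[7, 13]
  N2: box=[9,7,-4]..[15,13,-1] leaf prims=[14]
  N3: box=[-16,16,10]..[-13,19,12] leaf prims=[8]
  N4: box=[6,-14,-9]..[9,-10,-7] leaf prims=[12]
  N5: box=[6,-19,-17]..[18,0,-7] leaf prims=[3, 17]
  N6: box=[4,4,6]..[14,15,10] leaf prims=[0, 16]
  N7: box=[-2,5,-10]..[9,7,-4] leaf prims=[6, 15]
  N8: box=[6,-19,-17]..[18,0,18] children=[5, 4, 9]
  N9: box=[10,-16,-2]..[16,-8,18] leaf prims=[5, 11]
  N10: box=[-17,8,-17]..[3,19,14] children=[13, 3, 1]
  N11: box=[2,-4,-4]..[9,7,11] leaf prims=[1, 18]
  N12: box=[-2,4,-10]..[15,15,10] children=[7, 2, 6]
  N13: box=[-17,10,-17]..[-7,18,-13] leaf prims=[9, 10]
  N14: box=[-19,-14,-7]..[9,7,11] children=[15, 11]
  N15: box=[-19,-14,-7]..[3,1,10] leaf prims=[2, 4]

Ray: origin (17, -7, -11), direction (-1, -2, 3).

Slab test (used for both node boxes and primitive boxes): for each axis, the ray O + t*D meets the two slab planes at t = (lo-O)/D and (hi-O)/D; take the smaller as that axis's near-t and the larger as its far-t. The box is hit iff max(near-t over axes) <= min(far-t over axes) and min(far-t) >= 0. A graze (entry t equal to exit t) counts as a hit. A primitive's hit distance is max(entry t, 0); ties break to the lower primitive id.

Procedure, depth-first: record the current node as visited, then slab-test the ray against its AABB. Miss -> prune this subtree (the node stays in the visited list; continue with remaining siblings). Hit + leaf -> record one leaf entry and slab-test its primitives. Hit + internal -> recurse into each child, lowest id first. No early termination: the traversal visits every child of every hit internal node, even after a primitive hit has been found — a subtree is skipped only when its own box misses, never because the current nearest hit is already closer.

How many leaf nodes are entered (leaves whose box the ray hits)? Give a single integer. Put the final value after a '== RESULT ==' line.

Walk:
N0 x:[-1,36] y:[-13,6] z:[-2,29/3] -> hit [-1,6], descend [8, 10, 12, 14]
  N8 x:[-1,11] y:[-7/2,6] z:[-2,29/3] -> hit [-1,6], descend [4, 5, 9]
    N4 x:[8,11] y:[3/2,7/2] z:[2/3,4/3] -> miss, prune
    N5 x:[-1,11] y:[-7/2,6] z:[-2,4/3] -> hit [-1,4/3] leaf, test {P3(miss), P17(miss)}
    N9 x:[1,7] y:[1/2,9/2] z:[3,29/3] -> hit [3,9/2] leaf, test {P5(miss), P11(miss)}
  N10 x:[14,34] y:[-13,-15/2] z:[-2,25/3] -> miss, prune
  N12 x:[2,19] y:[-11,-11/2] z:[1/3,7] -> miss, prune
  N14 x:[8,36] y:[-7,7/2] z:[4/3,22/3] -> miss, prune

Summary -> nodes [0, 8, 4, 5, 9, 10, 12, 14]; box-tests=8; leaf-entries=2; first=miss

== RESULT ==
2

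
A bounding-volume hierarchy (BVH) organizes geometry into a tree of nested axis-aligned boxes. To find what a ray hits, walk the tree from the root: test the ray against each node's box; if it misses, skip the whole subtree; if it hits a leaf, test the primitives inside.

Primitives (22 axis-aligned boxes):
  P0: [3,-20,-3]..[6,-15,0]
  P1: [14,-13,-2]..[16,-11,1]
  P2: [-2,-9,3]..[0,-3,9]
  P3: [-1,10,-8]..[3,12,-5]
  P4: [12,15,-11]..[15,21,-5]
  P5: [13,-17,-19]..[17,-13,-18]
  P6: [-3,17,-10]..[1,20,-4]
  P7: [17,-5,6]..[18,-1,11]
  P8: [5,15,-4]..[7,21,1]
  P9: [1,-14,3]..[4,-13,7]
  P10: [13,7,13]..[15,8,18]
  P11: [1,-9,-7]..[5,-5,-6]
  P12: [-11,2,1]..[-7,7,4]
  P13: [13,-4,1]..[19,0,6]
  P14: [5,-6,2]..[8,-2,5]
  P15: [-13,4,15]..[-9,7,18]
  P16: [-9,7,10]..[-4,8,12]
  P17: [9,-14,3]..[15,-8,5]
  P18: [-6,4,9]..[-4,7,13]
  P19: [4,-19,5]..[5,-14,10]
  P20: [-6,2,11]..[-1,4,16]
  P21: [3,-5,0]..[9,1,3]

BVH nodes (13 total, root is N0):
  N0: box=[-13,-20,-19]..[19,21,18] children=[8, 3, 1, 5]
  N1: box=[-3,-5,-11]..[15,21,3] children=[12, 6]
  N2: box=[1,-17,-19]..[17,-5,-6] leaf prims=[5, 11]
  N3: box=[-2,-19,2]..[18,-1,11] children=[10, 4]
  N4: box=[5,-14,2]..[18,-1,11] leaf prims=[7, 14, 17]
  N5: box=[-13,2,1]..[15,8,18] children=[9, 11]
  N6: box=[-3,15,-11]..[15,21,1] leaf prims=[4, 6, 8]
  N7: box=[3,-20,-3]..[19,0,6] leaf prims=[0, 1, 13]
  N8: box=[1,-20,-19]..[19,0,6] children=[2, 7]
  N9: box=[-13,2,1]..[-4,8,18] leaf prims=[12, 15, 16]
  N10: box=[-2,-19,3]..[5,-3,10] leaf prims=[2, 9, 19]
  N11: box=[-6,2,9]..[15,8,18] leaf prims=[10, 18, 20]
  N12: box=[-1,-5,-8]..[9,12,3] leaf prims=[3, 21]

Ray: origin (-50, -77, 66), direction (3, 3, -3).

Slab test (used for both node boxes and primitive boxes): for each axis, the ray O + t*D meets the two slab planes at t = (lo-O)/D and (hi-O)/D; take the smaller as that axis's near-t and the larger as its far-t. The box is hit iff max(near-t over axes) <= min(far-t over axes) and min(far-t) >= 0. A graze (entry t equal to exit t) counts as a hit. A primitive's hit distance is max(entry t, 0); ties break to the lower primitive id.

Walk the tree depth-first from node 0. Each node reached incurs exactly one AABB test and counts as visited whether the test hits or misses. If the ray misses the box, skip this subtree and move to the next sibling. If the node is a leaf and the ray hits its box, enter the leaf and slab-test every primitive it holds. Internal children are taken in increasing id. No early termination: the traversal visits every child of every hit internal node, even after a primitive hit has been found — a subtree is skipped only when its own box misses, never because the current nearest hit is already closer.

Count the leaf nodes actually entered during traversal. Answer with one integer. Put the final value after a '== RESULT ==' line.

Walk:
N0 x:[37/3,23] y:[19,98/3] z:[16,85/3] -> hit [19,23], descend [1, 3, 5, 8]
  N1 x:[47/3,65/3] y:[24,98/3] z:[21,77/3] -> miss, prune
  N3 x:[16,68/3] y:[58/3,76/3] z:[55/3,64/3] -> hit [58/3,64/3], descend [4, 10]
    N4 x:[55/3,68/3] y:[21,76/3] z:[55/3,64/3] -> hit [21,64/3] leaf, test {P7(miss), P14(miss), P17@t=21}
    N10 x:[16,55/3] y:[58/3,74/3] z:[56/3,21] -> miss, prune
  N5 x:[37/3,65/3] y:[79/3,85/3] z:[16,65/3] -> miss, prune
  N8 x:[17,23] y:[19,77/3] z:[20,85/3] -> hit [20,23], descend [2, 7]
    N2 x:[17,67/3] y:[20,24] z:[24,85/3] -> miss, prune
    N7 x:[53/3,23] y:[19,77/3] z:[20,23] -> hit [20,23] leaf, test {P0(miss), P1@t=65/3, P13(miss)}

order=[0, 1, 3, 4, 10, 5, 8, 2, 7]  |boxes|=9  |leaves|=2  hit=P17

== RESULT ==
2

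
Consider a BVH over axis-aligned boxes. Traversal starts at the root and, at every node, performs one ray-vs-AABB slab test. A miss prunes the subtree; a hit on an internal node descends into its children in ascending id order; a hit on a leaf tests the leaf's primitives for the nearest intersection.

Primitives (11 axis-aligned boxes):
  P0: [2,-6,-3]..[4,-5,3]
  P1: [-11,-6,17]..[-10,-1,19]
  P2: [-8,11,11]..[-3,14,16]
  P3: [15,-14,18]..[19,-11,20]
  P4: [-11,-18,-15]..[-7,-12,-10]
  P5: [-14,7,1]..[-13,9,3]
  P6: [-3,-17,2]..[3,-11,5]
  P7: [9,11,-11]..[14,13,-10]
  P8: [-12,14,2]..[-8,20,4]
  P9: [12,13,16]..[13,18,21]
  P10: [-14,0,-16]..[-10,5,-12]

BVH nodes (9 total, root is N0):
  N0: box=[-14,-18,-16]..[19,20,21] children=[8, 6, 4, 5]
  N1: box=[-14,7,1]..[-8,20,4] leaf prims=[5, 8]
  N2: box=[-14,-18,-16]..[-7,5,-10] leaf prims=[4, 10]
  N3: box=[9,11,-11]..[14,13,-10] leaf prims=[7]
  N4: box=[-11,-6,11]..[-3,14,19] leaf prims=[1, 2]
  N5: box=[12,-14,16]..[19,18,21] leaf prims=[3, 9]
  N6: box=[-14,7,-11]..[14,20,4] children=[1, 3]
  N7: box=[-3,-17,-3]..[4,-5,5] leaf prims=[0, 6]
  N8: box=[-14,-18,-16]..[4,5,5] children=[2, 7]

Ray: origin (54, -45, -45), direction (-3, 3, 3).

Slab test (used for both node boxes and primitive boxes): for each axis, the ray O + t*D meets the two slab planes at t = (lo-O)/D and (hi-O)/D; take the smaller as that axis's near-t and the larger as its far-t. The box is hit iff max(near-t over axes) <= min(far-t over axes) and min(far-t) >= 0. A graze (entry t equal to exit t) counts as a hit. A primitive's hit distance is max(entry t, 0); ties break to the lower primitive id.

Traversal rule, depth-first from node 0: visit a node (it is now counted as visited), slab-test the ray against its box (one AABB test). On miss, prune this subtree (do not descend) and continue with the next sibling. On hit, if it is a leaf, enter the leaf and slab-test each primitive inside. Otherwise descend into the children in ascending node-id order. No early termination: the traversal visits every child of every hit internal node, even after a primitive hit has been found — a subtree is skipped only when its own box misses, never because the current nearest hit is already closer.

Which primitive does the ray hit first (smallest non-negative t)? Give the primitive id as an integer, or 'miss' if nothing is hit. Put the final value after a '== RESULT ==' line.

Walk:
N0 x:[35/3,68/3] y:[9,65/3] z:[29/3,22] -> hit [35/3,65/3], descend [4, 5, 6, 8]
  N4 x:[19,65/3] y:[13,59/3] z:[56/3,64/3] -> hit [19,59/3] leaf, test {P1(miss), P2@t=19}
  N5 x:[35/3,14] y:[31/3,21] z:[61/3,22] -> miss, prune
  N6 x:[40/3,68/3] y:[52/3,65/3] z:[34/3,49/3] -> miss, prune
  N8 x:[50/3,68/3] y:[9,50/3] z:[29/3,50/3] -> hit [50/3,50/3], descend [2, 7]
    N2 x:[61/3,68/3] y:[9,50/3] z:[29/3,35/3] -> miss, prune
    N7 x:[50/3,19] y:[28/3,40/3] z:[14,50/3] -> miss, prune

Visited [0, 4, 5, 6, 8, 2, 7]. Tests: 7 box, 1 leaf. Nearest: P2.

== RESULT ==
2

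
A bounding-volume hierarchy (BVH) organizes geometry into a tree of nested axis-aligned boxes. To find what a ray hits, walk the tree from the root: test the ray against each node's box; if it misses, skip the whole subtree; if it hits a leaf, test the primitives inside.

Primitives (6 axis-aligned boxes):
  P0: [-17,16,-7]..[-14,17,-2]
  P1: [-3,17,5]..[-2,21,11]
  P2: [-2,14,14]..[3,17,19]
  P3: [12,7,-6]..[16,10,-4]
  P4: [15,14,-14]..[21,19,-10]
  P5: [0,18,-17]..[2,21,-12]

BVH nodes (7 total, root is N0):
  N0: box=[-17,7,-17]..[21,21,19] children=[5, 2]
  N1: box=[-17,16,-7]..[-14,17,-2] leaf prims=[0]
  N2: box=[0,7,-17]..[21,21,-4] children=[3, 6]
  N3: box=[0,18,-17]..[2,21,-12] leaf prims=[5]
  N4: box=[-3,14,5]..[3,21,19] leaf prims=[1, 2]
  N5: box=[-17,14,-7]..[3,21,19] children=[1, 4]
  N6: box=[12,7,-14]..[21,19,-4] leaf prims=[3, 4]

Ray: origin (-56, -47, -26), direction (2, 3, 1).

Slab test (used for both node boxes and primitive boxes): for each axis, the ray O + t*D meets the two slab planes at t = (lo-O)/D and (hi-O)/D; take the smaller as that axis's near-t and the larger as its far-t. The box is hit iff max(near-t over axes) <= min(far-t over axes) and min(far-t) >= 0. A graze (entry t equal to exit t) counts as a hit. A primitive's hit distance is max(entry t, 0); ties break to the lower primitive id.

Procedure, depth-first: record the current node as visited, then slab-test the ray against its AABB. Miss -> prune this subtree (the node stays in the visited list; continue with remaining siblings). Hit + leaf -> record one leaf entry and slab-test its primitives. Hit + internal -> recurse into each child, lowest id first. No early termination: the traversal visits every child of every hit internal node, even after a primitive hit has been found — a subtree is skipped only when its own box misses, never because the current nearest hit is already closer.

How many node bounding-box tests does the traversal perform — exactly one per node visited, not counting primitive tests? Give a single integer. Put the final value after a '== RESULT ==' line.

Walk:
N0 x:[39/2,77/2] y:[18,68/3] z:[9,45] -> hit [39/2,68/3], descend [2, 5]
  N2 x:[28,77/2] y:[18,68/3] z:[9,22] -> miss, prune
  N5 x:[39/2,59/2] y:[61/3,68/3] z:[19,45] -> hit [61/3,68/3], descend [1, 4]
    N1 x:[39/2,21] y:[21,64/3] z:[19,24] -> hit [21,21] leaf, test {P0@t=21}
    N4 x:[53/2,59/2] y:[61/3,68/3] z:[31,45] -> miss, prune

order=[0, 2, 5, 1, 4]  |boxes|=5  |leaves|=1  hit=P0

== RESULT ==
5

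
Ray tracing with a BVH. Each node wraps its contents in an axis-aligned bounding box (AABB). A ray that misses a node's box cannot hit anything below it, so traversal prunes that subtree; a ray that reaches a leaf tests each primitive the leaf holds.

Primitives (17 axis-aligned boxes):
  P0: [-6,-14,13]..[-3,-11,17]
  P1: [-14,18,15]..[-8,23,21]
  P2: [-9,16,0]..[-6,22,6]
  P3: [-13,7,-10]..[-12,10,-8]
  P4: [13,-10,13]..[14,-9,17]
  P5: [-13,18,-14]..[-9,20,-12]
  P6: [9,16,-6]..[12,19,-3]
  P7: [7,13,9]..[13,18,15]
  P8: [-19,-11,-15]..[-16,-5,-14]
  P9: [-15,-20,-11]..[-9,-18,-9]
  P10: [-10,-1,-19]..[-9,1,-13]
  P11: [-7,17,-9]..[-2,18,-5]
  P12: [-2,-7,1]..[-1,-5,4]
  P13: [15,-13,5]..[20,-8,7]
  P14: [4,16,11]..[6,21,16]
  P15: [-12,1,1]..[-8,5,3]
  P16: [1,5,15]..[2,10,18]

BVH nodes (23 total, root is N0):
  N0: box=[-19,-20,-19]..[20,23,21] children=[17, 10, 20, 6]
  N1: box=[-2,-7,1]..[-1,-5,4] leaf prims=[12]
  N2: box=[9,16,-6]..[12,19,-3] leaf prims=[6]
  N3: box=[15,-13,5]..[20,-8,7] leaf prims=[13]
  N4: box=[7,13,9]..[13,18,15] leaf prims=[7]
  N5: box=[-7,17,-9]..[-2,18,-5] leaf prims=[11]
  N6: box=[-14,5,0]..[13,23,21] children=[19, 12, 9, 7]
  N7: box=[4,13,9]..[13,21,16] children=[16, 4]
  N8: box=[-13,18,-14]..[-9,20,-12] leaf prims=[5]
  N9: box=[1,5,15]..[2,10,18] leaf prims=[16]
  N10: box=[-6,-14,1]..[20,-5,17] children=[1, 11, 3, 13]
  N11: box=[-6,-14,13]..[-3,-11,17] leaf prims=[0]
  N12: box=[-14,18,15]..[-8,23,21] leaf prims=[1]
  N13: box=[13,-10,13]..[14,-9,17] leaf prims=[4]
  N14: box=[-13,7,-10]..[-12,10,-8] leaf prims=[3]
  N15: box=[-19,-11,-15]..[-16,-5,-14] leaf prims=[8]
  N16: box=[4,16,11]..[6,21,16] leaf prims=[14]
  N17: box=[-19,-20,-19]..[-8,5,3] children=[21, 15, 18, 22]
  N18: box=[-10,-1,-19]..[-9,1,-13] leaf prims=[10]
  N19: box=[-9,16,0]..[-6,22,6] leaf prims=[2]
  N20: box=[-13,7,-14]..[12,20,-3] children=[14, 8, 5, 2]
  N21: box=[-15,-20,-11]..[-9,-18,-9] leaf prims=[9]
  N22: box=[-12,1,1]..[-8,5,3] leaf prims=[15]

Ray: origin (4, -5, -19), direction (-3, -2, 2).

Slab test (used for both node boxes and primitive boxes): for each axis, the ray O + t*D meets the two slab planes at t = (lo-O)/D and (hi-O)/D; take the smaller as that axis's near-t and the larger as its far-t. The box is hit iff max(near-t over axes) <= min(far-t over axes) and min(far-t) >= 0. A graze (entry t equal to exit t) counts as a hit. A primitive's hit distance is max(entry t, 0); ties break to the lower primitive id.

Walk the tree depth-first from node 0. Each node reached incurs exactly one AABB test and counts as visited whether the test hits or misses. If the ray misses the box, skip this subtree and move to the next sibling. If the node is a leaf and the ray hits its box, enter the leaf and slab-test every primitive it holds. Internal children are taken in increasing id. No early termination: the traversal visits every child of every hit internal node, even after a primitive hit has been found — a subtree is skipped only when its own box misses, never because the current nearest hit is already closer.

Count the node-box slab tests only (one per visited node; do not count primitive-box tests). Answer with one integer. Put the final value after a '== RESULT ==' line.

Trace the traversal:
N0 x:[-16/3,23/3] y:[-14,15/2] z:[0,20] -> hit [0,15/2], descend [6, 10, 17, 20]
  N6 x:[-3,6] y:[-14,-5] z:[19/2,20] -> miss, prune
  N10 x:[-16/3,10/3] y:[0,9/2] z:[10,18] -> miss, prune
  N17 x:[4,23/3] y:[-5,15/2] z:[0,11] -> hit [4,15/2], descend [15, 18, 21, 22]
    N15 x:[20/3,23/3] y:[0,3] z:[2,5/2] -> miss, prune
    N18 x:[13/3,14/3] y:[-3,-2] z:[0,3] -> miss, prune
    N21 x:[13/3,19/3] y:[13/2,15/2] z:[4,5] -> miss, prune
    N22 x:[4,16/3] y:[-5,-3] z:[10,11] -> miss, prune
  N20 x:[-8/3,17/3] y:[-25/2,-6] z:[5/2,8] -> miss, prune

Summary -> nodes [0, 6, 10, 17, 15, 18, 21, 22, 20]; box-tests=9; leaf-entries=0; first=miss

== RESULT ==
9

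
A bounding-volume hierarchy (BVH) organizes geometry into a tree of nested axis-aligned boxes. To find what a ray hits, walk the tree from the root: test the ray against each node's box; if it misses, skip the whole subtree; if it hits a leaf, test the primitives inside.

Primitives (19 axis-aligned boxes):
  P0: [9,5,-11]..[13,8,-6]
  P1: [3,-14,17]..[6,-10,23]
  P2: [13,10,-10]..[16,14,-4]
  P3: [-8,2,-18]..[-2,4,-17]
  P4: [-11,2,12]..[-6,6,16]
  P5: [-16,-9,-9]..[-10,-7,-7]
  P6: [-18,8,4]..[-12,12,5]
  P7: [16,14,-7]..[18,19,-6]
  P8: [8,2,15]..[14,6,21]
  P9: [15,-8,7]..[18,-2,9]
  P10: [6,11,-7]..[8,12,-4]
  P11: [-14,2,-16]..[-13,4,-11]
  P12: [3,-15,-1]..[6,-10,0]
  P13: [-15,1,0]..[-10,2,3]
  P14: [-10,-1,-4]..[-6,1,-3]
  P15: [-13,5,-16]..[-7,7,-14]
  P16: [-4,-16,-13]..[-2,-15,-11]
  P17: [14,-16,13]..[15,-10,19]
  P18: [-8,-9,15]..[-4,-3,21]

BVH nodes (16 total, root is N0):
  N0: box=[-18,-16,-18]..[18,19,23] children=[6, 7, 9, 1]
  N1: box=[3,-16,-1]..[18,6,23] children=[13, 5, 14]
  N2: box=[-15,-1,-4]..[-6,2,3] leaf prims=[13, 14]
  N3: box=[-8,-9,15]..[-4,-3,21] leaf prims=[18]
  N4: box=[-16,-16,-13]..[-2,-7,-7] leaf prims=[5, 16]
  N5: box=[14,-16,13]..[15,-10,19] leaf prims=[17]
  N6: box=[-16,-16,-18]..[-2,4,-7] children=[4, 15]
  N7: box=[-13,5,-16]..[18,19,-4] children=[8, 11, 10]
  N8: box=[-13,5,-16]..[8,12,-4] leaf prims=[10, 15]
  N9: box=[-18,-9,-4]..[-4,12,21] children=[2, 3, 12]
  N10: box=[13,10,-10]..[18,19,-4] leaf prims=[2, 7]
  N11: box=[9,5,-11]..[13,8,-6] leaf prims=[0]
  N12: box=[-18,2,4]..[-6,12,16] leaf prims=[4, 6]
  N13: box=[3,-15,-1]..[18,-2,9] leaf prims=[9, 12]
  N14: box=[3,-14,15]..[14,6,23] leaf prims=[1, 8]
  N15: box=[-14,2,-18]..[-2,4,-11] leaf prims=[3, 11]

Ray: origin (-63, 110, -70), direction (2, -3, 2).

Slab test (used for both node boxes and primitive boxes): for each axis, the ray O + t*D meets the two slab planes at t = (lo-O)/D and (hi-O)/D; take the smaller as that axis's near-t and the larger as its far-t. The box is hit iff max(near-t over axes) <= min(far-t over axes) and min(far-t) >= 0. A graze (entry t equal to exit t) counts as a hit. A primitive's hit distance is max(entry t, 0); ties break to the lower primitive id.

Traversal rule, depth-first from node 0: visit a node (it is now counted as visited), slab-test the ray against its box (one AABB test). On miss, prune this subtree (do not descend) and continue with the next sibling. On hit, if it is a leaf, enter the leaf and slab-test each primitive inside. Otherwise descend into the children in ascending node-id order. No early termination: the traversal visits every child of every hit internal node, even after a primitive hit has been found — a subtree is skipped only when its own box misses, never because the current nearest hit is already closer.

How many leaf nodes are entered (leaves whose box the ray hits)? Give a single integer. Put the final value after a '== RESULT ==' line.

Traverse from the root:
N0 x:[45/2,81/2] y:[91/3,42] z:[26,93/2] -> hit [91/3,81/2], descend [1, 6, 7, 9]
  N1 x:[33,81/2] y:[104/3,42] z:[69/2,93/2] -> hit [104/3,81/2], descend [5, 13, 14]
    N5 x:[77/2,39] y:[40,42] z:[83/2,89/2] -> miss, prune
    N13 x:[33,81/2] y:[112/3,125/3] z:[69/2,79/2] -> hit [112/3,79/2] leaf, test {P9@t=39, P12(miss)}
    N14 x:[33,77/2] y:[104/3,124/3] z:[85/2,93/2] -> miss, prune
  N6 x:[47/2,61/2] y:[106/3,42] z:[26,63/2] -> miss, prune
  N7 x:[25,81/2] y:[91/3,35] z:[27,33] -> hit [91/3,33], descend [8, 10, 11]
    N8 x:[25,71/2] y:[98/3,35] z:[27,33] -> hit [98/3,33] leaf, test {P10(miss), P15(miss)}
    N10 x:[38,81/2] y:[91/3,100/3] z:[30,33] -> miss, prune
    N11 x:[36,38] y:[34,35] z:[59/2,32] -> miss, prune
  N9 x:[45/2,59/2] y:[98/3,119/3] z:[33,91/2] -> miss, prune

11 AABB tests over nodes [0, 1, 5, 13, 14, 6, 7, 8, 10, 11, 9]; 2 leaves entered; closest P9.

== RESULT ==
2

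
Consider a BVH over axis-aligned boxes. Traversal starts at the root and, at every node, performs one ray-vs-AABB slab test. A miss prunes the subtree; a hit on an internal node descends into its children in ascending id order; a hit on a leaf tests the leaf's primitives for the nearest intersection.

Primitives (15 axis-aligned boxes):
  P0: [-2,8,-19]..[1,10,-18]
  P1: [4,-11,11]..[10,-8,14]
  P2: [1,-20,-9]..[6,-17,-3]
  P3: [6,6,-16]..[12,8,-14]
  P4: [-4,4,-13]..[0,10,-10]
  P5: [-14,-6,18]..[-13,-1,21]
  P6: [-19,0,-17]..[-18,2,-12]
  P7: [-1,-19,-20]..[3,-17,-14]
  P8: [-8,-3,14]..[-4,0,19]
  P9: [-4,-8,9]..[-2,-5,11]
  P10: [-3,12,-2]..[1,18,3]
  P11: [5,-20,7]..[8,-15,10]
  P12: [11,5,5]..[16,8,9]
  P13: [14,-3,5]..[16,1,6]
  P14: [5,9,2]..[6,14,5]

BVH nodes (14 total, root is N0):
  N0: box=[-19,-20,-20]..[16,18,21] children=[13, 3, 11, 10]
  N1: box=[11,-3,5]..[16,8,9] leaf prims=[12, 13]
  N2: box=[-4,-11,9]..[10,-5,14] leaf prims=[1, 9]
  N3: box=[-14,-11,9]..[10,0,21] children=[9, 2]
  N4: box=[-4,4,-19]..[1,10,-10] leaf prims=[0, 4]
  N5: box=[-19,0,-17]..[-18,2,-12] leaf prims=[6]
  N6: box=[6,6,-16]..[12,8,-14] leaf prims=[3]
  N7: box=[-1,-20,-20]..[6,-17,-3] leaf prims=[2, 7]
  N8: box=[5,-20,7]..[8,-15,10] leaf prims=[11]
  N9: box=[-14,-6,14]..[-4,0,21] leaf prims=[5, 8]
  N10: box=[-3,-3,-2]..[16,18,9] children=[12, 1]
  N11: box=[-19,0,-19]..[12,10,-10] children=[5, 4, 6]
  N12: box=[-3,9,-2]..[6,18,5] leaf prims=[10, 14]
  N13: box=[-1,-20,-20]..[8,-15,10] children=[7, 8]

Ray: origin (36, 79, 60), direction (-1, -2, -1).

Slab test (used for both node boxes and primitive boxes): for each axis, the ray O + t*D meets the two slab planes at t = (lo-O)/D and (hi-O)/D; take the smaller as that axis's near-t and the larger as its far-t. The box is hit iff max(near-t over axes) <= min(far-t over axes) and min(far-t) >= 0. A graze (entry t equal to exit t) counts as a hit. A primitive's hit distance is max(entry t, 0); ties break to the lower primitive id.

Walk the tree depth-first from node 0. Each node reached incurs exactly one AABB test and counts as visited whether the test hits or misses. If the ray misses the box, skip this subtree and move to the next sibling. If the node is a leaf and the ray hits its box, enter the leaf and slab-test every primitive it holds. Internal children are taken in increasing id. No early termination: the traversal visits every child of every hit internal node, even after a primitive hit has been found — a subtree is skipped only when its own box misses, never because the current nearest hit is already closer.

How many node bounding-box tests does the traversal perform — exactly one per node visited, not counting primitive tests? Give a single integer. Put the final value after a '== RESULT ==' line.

Walk:
N0 x:[20,55] y:[61/2,99/2] z:[39,80] -> hit [39,99/2], descend [3, 10, 11, 13]
  N3 x:[26,50] y:[79/2,45] z:[39,51] -> hit [79/2,45], descend [2, 9]
    N2 x:[26,40] y:[42,45] z:[46,51] -> miss, prune
    N9 x:[40,50] y:[79/2,85/2] z:[39,46] -> hit [40,85/2] leaf, test {P5(miss), P8@t=41}
  N10 x:[20,39] y:[61/2,41] z:[51,62] -> miss, prune
  N11 x:[24,55] y:[69/2,79/2] z:[70,79] -> miss, prune
  N13 x:[28,37] y:[47,99/2] z:[50,80] -> miss, prune

7 AABB tests over nodes [0, 3, 2, 9, 10, 11, 13]; 1 leaf entered; closest P8.

== RESULT ==
7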